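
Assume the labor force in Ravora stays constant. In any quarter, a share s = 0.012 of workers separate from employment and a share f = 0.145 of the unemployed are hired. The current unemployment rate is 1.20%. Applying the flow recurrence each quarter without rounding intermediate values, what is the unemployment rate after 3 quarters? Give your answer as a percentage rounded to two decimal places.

Unemployment rate after three quarters ≈ 3.78%.

With a fixed labor force, u_{t+1} = u_t + s·(1−u_t) − f·u_t = u_t·(1−s−f) + s.
Here 1−s−f = 0.843 and s = 0.012.
u_1 = 0.012000 × 0.843 + 0.012 = 0.022116.
u_2 = 0.022116 × 0.843 + 0.012 = 0.030644.
u_3 = 0.030644 × 0.843 + 0.012 = 0.037833.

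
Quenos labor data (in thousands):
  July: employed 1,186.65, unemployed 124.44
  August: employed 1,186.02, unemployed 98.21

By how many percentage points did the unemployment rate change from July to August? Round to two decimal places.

July: labor force = 1,186.65 + 124.44 = 1,311.09; u = 124.44/1,311.09 = 9.49%.
August: labor force = 1,186.02 + 98.21 = 1,284.23; u = 98.21/1,284.23 = 7.65%.
Change = 7.65% − 9.49% = −1.84 pp.

The unemployment rate changed by −1.84 percentage points.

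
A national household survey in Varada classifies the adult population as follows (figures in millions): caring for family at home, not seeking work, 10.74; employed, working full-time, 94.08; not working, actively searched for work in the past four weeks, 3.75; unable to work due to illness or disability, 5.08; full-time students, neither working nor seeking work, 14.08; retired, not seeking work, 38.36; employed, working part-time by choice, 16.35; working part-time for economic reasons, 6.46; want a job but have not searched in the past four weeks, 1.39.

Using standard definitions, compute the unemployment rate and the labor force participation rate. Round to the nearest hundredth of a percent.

Unemployment rate ≈ 3.11%; labor force participation rate ≈ 63.40%.

Employed = 94.08 + 16.35 + 6.46 = 116.89 million (anyone who worked, including part-time for economic reasons, counts as employed).
Unemployed = 3.75 million.
Labor force = 116.89 + 3.75 = 120.64 million.
Not in labor force = 10.74 + 5.08 + 14.08 + 38.36 + 1.39 = 69.65 million (those not working and not actively searching are outside the labor force — including those who want a job but have given up searching).
Civilian working-age population = 120.64 + 69.65 = 190.29 million.
Unemployment rate = 3.75 / 120.64 = 3.11%.
Labor force participation rate = 120.64 / 190.29 = 63.40%.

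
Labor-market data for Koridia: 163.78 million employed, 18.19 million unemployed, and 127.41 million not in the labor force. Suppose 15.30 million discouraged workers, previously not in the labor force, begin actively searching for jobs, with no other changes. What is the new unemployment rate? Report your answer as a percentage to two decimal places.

New unemployment rate ≈ 16.98%.

Initially, labor force = 163.78 + 18.19 = 181.97 million, so u = 18.19/181.97 = 10.00%.
After the change, unemployed and labor force both rise by 15.30 → E = 163.78, U = 33.49, labor force = 197.27 million.
New unemployment rate = 33.49 / 197.27 = 16.98%.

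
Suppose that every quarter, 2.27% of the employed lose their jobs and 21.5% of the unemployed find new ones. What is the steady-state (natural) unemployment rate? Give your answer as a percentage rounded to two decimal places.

At steady state the flows balance: s·E = f·U, so U/(E+U) = s/(s+f).
u* = 2.27 / (2.27 + 21.5) = 2.27 / 23.77 = 9.55%.

Steady-state unemployment rate ≈ 9.55%.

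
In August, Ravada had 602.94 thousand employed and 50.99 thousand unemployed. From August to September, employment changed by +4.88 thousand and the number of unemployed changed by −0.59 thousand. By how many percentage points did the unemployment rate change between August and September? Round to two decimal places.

The unemployment rate changed by −0.14 percentage points.

August: labor force = 602.94 + 50.99 = 653.93; u = 50.99/653.93 = 7.80%.
September: labor force = 607.82 + 50.40 = 658.22; u = 50.40/658.22 = 7.66%.
Change = 7.66% − 7.80% = −0.14 pp.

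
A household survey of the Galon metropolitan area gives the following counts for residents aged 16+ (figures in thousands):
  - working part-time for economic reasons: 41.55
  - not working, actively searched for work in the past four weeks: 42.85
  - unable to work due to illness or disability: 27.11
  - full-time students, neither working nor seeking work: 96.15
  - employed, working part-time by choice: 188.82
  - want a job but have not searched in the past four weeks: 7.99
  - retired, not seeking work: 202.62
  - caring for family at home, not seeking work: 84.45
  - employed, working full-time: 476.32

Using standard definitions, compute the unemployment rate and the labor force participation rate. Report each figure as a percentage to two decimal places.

Unemployment rate ≈ 5.72%; labor force participation rate ≈ 64.18%.

Employed = 41.55 + 188.82 + 476.32 = 706.69 thousand (anyone who worked, including part-time for economic reasons, counts as employed).
Unemployed = 42.85 thousand.
Labor force = 706.69 + 42.85 = 749.54 thousand.
Not in labor force = 27.11 + 96.15 + 7.99 + 202.62 + 84.45 = 418.32 thousand (those not working and not actively searching are outside the labor force — including those who want a job but have given up searching).
Civilian working-age population = 749.54 + 418.32 = 1,167.86 thousand.
Unemployment rate = 42.85 / 749.54 = 5.72%.
Labor force participation rate = 749.54 / 1,167.86 = 64.18%.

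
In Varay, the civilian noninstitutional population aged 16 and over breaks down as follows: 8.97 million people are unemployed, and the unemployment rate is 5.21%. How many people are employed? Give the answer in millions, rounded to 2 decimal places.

About 163.20 million are employed.

Labor force = U / u = 8.97 / 0.0521 ≈ 172.17 million.
Employed = labor force − unemployed = 172.17 − 8.97 = 163.20 million.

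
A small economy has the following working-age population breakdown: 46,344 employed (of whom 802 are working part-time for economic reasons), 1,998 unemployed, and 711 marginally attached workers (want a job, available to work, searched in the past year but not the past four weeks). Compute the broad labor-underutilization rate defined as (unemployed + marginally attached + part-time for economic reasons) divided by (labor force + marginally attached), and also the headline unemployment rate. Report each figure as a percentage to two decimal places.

Labor force = 46,344 + 1,998 = 48,342.
Numerator = 1,998 + 711 + 802 = 3,511.
Denominator = 48,342 + 711 = 49,053.
Broad rate = 3,511 / 49,053 = 7.16%.
Headline unemployment rate = 1,998 / 48,342 = 4.13%.

Broad underutilization rate ≈ 7.16%; headline unemployment rate ≈ 4.13%.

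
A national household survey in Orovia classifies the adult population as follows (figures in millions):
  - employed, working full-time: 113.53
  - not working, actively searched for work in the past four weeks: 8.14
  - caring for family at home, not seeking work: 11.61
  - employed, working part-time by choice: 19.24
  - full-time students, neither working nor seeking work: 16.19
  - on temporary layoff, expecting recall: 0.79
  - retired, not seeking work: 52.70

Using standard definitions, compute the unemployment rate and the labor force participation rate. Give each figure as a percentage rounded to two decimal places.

Unemployment rate ≈ 6.30%; labor force participation rate ≈ 63.77%.

Employed = 113.53 + 19.24 = 132.77 million.
Unemployed = 8.14 + 0.79 = 8.93 million (jobless and actively searching, or on temporary layoff).
Labor force = 132.77 + 8.93 = 141.70 million.
Not in labor force = 11.61 + 16.19 + 52.70 = 80.50 million (those not working and not actively searching are outside the labor force).
Civilian working-age population = 141.70 + 80.50 = 222.20 million.
Unemployment rate = 8.93 / 141.70 = 6.30%.
Labor force participation rate = 141.70 / 222.20 = 63.77%.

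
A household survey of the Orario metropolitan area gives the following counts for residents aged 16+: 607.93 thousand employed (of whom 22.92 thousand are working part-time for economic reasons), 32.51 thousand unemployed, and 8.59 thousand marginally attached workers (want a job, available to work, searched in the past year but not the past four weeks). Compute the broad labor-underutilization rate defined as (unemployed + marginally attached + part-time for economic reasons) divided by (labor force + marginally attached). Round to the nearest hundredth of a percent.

Labor force = 607.93 + 32.51 = 640.44 thousand.
Numerator = 32.51 + 8.59 + 22.92 = 64.02 thousand.
Denominator = 640.44 + 8.59 = 649.03 thousand.
Broad rate = 64.02 / 649.03 = 9.86%.

Broad underutilization rate ≈ 9.86%.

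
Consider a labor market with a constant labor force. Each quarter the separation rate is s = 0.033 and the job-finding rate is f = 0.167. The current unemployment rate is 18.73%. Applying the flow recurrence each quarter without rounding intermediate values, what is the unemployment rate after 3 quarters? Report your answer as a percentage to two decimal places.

Unemployment rate after three quarters ≈ 17.64%.

With a fixed labor force, u_{t+1} = u_t + s·(1−u_t) − f·u_t = u_t·(1−s−f) + s.
Here 1−s−f = 0.800 and s = 0.033.
u_1 = 0.187300 × 0.800 + 0.033 = 0.182840.
u_2 = 0.182840 × 0.800 + 0.033 = 0.179272.
u_3 = 0.179272 × 0.800 + 0.033 = 0.176418.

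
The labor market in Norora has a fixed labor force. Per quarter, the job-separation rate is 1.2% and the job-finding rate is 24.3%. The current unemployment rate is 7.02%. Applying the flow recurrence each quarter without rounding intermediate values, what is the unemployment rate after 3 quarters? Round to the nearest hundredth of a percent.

With a fixed labor force, u_{t+1} = u_t + s·(1−u_t) − f·u_t = u_t·(1−s−f) + s.
Here 1−s−f = 0.745 and s = 0.012.
u_1 = 0.070200 × 0.745 + 0.012 = 0.064299.
u_2 = 0.064299 × 0.745 + 0.012 = 0.059903.
u_3 = 0.059903 × 0.745 + 0.012 = 0.056628.

Unemployment rate after three quarters ≈ 5.66%.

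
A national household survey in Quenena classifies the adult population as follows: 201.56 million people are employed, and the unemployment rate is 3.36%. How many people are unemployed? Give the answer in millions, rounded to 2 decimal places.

Let U be the number unemployed. The labor force is E + U, and U/(E+U) = 0.0336.
So U = 0.0336 × 201.56 / (1 − 0.0336) = 6.7724 / 0.9664 ≈ 7.01 million.

About 7.01 million are unemployed.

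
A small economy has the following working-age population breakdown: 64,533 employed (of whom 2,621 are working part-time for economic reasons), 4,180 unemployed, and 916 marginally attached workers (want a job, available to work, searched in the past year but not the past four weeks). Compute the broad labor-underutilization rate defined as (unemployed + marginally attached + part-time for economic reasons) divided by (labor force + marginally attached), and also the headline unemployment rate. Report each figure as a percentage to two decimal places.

Broad underutilization rate ≈ 11.08%; headline unemployment rate ≈ 6.08%.

Labor force = 64,533 + 4,180 = 68,713.
Numerator = 4,180 + 916 + 2,621 = 7,717.
Denominator = 68,713 + 916 = 69,629.
Broad rate = 7,717 / 69,629 = 11.08%.
Headline unemployment rate = 4,180 / 68,713 = 6.08%.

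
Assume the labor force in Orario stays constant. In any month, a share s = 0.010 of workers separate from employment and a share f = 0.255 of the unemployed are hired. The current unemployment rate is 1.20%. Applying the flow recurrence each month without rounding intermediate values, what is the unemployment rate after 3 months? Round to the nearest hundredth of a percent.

With a fixed labor force, u_{t+1} = u_t + s·(1−u_t) − f·u_t = u_t·(1−s−f) + s.
Here 1−s−f = 0.735 and s = 0.010.
u_1 = 0.012000 × 0.735 + 0.010 = 0.018820.
u_2 = 0.018820 × 0.735 + 0.010 = 0.023833.
u_3 = 0.023833 × 0.735 + 0.010 = 0.027517.

Unemployment rate after three months ≈ 2.75%.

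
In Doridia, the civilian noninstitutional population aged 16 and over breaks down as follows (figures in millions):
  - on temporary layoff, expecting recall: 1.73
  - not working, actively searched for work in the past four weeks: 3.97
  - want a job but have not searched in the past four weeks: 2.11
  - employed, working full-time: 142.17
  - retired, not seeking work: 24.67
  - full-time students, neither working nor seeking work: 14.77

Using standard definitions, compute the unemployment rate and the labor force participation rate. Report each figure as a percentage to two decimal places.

Unemployment rate ≈ 3.85%; labor force participation rate ≈ 78.06%.

Employed = 142.17 million.
Unemployed = 1.73 + 3.97 = 5.70 million (jobless and actively searching, or on temporary layoff).
Labor force = 142.17 + 5.70 = 147.87 million.
Not in labor force = 2.11 + 24.67 + 14.77 = 41.55 million (those not working and not actively searching are outside the labor force — including those who want a job but have given up searching).
Civilian working-age population = 147.87 + 41.55 = 189.42 million.
Unemployment rate = 5.70 / 147.87 = 3.85%.
Labor force participation rate = 147.87 / 189.42 = 78.06%.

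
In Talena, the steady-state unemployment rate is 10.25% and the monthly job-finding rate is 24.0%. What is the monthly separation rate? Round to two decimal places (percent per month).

Separation rate ≈ 2.74% per month.

From u* = s/(s+f): s = u·f/(1−u).
s = 0.1025 × 24.0 / (1 − 0.1025) = 2.4600 / 0.8975 ≈ 2.74% per month.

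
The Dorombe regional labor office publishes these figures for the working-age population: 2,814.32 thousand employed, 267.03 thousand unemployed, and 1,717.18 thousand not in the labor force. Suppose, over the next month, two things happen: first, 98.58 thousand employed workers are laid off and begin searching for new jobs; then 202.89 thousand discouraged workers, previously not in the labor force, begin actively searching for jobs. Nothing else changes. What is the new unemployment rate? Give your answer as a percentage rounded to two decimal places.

New unemployment rate ≈ 17.31%.

Initially, labor force = 2,814.32 + 267.03 = 3,081.35 thousand, so u = 267.03/3,081.35 = 8.67%.
After the first change, employed falls and unemployed rises by 98.58; labor force unchanged → E = 2,715.74, U = 365.61, labor force = 3,081.35 thousand.
After the second change, unemployed and labor force both rise by 202.89 → E = 2,715.74, U = 568.50, labor force = 3,284.24 thousand.
New unemployment rate = 568.50 / 3,284.24 = 17.31%.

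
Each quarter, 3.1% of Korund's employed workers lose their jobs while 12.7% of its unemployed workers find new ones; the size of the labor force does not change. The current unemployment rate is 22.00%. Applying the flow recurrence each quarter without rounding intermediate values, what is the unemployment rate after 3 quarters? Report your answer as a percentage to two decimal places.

With a fixed labor force, u_{t+1} = u_t + s·(1−u_t) − f·u_t = u_t·(1−s−f) + s.
Here 1−s−f = 0.842 and s = 0.031.
u_1 = 0.220000 × 0.842 + 0.031 = 0.216240.
u_2 = 0.216240 × 0.842 + 0.031 = 0.213074.
u_3 = 0.213074 × 0.842 + 0.031 = 0.210408.

Unemployment rate after three quarters ≈ 21.04%.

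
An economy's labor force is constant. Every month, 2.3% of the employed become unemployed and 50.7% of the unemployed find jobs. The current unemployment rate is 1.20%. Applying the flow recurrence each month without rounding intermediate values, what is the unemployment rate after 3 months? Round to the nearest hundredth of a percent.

Unemployment rate after three months ≈ 4.01%.

With a fixed labor force, u_{t+1} = u_t + s·(1−u_t) − f·u_t = u_t·(1−s−f) + s.
Here 1−s−f = 0.470 and s = 0.023.
u_1 = 0.012000 × 0.470 + 0.023 = 0.028640.
u_2 = 0.028640 × 0.470 + 0.023 = 0.036461.
u_3 = 0.036461 × 0.470 + 0.023 = 0.040137.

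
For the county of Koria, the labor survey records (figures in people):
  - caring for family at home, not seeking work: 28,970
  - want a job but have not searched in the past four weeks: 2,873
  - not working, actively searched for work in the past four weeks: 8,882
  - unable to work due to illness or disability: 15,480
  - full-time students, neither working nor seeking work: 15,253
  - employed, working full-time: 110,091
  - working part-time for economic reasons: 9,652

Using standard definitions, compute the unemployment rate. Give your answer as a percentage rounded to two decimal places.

Unemployment rate ≈ 6.91%.

Employed = 110,091 + 9,652 = 119,743 (anyone who worked, including part-time for economic reasons, counts as employed).
Unemployed = 8,882.
Labor force = 119,743 + 8,882 = 128,625.
Unemployment rate = 8,882 / 128,625 = 6.91%.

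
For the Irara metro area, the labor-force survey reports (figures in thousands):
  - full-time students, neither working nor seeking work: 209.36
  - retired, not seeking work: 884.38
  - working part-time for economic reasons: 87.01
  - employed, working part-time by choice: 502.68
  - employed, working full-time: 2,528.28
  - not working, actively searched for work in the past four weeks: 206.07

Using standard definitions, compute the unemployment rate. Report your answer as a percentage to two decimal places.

Unemployment rate ≈ 6.20%.

Employed = 87.01 + 502.68 + 2,528.28 = 3,117.97 thousand (anyone who worked, including part-time for economic reasons, counts as employed).
Unemployed = 206.07 thousand.
Labor force = 3,117.97 + 206.07 = 3,324.04 thousand.
Unemployment rate = 206.07 / 3,324.04 = 6.20%.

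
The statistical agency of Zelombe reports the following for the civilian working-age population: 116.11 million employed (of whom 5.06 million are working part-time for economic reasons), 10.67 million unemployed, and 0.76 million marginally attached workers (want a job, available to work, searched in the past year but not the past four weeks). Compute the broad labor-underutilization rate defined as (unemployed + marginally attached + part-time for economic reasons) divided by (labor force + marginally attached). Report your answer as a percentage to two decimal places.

Labor force = 116.11 + 10.67 = 126.78 million.
Numerator = 10.67 + 0.76 + 5.06 = 16.49 million.
Denominator = 126.78 + 0.76 = 127.54 million.
Broad rate = 16.49 / 127.54 = 12.93%.

Broad underutilization rate ≈ 12.93%.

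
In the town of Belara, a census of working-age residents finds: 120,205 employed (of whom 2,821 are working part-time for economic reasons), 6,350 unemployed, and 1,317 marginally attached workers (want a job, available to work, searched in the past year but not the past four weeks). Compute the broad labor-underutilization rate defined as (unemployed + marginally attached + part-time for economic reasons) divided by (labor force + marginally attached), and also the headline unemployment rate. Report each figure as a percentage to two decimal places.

Labor force = 120,205 + 6,350 = 126,555.
Numerator = 6,350 + 1,317 + 2,821 = 10,488.
Denominator = 126,555 + 1,317 = 127,872.
Broad rate = 10,488 / 127,872 = 8.20%.
Headline unemployment rate = 6,350 / 126,555 = 5.02%.

Broad underutilization rate ≈ 8.20%; headline unemployment rate ≈ 5.02%.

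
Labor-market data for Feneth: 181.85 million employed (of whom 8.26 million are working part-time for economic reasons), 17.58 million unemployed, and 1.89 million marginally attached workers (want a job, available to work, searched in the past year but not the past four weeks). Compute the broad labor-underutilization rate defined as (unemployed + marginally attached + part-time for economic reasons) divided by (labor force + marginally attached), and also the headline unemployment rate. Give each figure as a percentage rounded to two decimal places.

Broad underutilization rate ≈ 13.77%; headline unemployment rate ≈ 8.82%.

Labor force = 181.85 + 17.58 = 199.43 million.
Numerator = 17.58 + 1.89 + 8.26 = 27.73 million.
Denominator = 199.43 + 1.89 = 201.32 million.
Broad rate = 27.73 / 201.32 = 13.77%.
Headline unemployment rate = 17.58 / 199.43 = 8.82%.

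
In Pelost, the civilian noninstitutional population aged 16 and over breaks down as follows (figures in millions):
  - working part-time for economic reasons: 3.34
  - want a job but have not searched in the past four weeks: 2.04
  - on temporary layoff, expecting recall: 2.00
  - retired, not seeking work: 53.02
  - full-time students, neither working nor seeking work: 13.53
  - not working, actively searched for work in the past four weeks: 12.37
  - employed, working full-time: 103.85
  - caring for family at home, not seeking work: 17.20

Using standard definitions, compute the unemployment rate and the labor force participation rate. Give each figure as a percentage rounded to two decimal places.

Unemployment rate ≈ 11.82%; labor force participation rate ≈ 58.63%.

Employed = 3.34 + 103.85 = 107.19 million (anyone who worked, including part-time for economic reasons, counts as employed).
Unemployed = 2.00 + 12.37 = 14.37 million (jobless and actively searching, or on temporary layoff).
Labor force = 107.19 + 14.37 = 121.56 million.
Not in labor force = 2.04 + 53.02 + 13.53 + 17.20 = 85.79 million (those not working and not actively searching are outside the labor force — including those who want a job but have given up searching).
Civilian working-age population = 121.56 + 85.79 = 207.35 million.
Unemployment rate = 14.37 / 121.56 = 11.82%.
Labor force participation rate = 121.56 / 207.35 = 58.63%.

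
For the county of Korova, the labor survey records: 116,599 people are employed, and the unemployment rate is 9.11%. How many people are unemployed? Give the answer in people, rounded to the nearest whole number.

About 11,687 are unemployed.

Let U be the number unemployed. The labor force is E + U, and U/(E+U) = 0.0911.
So U = 0.0911 × 116,599 / (1 − 0.0911) = 10622.17 / 0.9089 ≈ 11,687.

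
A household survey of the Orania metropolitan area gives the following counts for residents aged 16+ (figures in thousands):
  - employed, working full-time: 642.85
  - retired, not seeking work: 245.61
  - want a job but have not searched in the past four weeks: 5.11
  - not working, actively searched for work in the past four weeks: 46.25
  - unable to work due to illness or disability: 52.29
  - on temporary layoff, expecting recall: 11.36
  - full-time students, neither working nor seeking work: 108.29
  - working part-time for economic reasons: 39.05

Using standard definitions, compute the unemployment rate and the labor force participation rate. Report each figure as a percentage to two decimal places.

Unemployment rate ≈ 7.79%; labor force participation rate ≈ 64.26%.

Employed = 642.85 + 39.05 = 681.90 thousand (anyone who worked, including part-time for economic reasons, counts as employed).
Unemployed = 46.25 + 11.36 = 57.61 thousand (jobless and actively searching, or on temporary layoff).
Labor force = 681.90 + 57.61 = 739.51 thousand.
Not in labor force = 245.61 + 5.11 + 52.29 + 108.29 = 411.30 thousand (those not working and not actively searching are outside the labor force — including those who want a job but have given up searching).
Civilian working-age population = 739.51 + 411.30 = 1,150.81 thousand.
Unemployment rate = 57.61 / 739.51 = 7.79%.
Labor force participation rate = 739.51 / 1,150.81 = 64.26%.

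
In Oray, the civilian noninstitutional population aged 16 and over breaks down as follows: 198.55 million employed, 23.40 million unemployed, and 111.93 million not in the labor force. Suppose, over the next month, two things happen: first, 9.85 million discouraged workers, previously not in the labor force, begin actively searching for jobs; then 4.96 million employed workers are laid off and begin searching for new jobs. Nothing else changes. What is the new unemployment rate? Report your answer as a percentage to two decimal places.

Initially, labor force = 198.55 + 23.40 = 221.95 million, so u = 23.40/221.95 = 10.54%.
After the first change, unemployed and labor force both rise by 9.85 → E = 198.55, U = 33.25, labor force = 231.80 million.
After the second change, employed falls and unemployed rises by 4.96; labor force unchanged → E = 193.59, U = 38.21, labor force = 231.80 million.
New unemployment rate = 38.21 / 231.80 = 16.48%.

New unemployment rate ≈ 16.48%.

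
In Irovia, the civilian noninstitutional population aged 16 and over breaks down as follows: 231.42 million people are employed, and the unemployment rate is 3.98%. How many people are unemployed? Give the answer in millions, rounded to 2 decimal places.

About 9.59 million are unemployed.

Let U be the number unemployed. The labor force is E + U, and U/(E+U) = 0.0398.
So U = 0.0398 × 231.42 / (1 − 0.0398) = 9.2105 / 0.9602 ≈ 9.59 million.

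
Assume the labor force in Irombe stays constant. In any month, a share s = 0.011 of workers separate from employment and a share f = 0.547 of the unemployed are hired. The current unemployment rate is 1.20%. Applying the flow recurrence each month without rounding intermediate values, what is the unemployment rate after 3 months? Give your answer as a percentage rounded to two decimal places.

Unemployment rate after three months ≈ 1.90%.

With a fixed labor force, u_{t+1} = u_t + s·(1−u_t) − f·u_t = u_t·(1−s−f) + s.
Here 1−s−f = 0.442 and s = 0.011.
u_1 = 0.012000 × 0.442 + 0.011 = 0.016304.
u_2 = 0.016304 × 0.442 + 0.011 = 0.018206.
u_3 = 0.018206 × 0.442 + 0.011 = 0.019047.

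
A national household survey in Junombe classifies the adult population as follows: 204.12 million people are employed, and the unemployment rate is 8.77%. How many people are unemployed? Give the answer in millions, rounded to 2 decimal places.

Let U be the number unemployed. The labor force is E + U, and U/(E+U) = 0.0877.
So U = 0.0877 × 204.12 / (1 − 0.0877) = 17.9013 / 0.9123 ≈ 19.62 million.

About 19.62 million are unemployed.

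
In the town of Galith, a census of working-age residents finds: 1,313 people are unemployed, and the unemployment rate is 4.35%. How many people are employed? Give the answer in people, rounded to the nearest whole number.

Labor force = U / u = 1,313 / 0.0435 ≈ 30,184.
Employed = labor force − unemployed = 30,184 − 1,313 = 28,871.

About 28,871 are employed.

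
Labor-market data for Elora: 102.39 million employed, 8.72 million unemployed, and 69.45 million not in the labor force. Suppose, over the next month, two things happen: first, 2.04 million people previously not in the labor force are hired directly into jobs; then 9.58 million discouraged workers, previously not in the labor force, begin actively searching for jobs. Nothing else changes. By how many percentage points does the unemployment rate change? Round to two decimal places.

Initially, labor force = 102.39 + 8.72 = 111.11 million, so u = 8.72/111.11 = 7.85%.
After the first change, employed and labor force both rise by 2.04; unemployed unchanged → E = 104.43, U = 8.72, labor force = 113.15 million.
After the second change, unemployed and labor force both rise by 9.58 → E = 104.43, U = 18.30, labor force = 122.73 million.
New unemployment rate = 18.30 / 122.73 = 14.91%.
Change = 14.91% − 7.85% = +7.06 percentage points.

The unemployment rate changes by +7.06 percentage points.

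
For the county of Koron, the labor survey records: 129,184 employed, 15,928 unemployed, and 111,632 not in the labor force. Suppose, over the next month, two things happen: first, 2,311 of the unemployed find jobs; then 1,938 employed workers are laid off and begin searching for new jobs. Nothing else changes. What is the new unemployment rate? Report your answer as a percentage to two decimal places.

New unemployment rate ≈ 10.72%.

Initially, labor force = 129,184 + 15,928 = 145,112, so u = 15,928/145,112 = 10.98%.
After the first change, unemployed falls and employed rises by 2,311; labor force unchanged → E = 131,495, U = 13,617, labor force = 145,112.
After the second change, employed falls and unemployed rises by 1,938; labor force unchanged → E = 129,557, U = 15,555, labor force = 145,112.
New unemployment rate = 15,555 / 145,112 = 10.72%.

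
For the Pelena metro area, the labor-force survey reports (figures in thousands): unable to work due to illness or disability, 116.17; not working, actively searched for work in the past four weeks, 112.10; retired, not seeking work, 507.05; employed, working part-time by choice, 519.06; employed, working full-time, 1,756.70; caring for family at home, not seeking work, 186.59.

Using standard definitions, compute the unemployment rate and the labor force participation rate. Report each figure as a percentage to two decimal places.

Unemployment rate ≈ 4.69%; labor force participation rate ≈ 74.67%.

Employed = 519.06 + 1,756.70 = 2,275.76 thousand.
Unemployed = 112.10 thousand.
Labor force = 2,275.76 + 112.10 = 2,387.86 thousand.
Not in labor force = 116.17 + 507.05 + 186.59 = 809.81 thousand (those not working and not actively searching are outside the labor force).
Civilian working-age population = 2,387.86 + 809.81 = 3,197.67 thousand.
Unemployment rate = 112.10 / 2,387.86 = 4.69%.
Labor force participation rate = 2,387.86 / 3,197.67 = 74.67%.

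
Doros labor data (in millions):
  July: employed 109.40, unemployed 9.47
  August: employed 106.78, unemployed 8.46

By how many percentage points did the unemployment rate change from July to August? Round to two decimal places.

The unemployment rate changed by −0.63 percentage points.

July: labor force = 109.40 + 9.47 = 118.87; u = 9.47/118.87 = 7.97%.
August: labor force = 106.78 + 8.46 = 115.24; u = 8.46/115.24 = 7.34%.
Change = 7.34% − 7.97% = −0.63 pp.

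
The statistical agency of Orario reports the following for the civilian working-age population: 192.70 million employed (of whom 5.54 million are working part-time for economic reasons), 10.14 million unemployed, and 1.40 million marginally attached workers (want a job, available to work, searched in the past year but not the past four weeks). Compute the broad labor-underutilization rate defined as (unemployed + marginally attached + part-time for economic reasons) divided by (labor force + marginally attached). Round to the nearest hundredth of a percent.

Labor force = 192.70 + 10.14 = 202.84 million.
Numerator = 10.14 + 1.40 + 5.54 = 17.08 million.
Denominator = 202.84 + 1.40 = 204.24 million.
Broad rate = 17.08 / 204.24 = 8.36%.

Broad underutilization rate ≈ 8.36%.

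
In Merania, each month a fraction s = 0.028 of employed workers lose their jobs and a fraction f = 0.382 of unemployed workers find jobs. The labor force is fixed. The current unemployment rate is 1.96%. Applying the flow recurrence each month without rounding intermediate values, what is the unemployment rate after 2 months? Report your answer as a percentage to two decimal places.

Unemployment rate after two months ≈ 5.13%.

With a fixed labor force, u_{t+1} = u_t + s·(1−u_t) − f·u_t = u_t·(1−s−f) + s.
Here 1−s−f = 0.590 and s = 0.028.
u_1 = 0.019600 × 0.590 + 0.028 = 0.039564.
u_2 = 0.039564 × 0.590 + 0.028 = 0.051343.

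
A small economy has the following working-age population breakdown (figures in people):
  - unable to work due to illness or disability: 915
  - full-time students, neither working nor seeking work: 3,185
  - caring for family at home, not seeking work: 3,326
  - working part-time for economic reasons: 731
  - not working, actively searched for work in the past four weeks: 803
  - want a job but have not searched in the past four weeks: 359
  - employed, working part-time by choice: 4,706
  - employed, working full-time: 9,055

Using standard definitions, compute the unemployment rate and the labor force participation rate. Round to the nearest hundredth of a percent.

Employed = 731 + 4,706 + 9,055 = 14,492 (anyone who worked, including part-time for economic reasons, counts as employed).
Unemployed = 803.
Labor force = 14,492 + 803 = 15,295.
Not in labor force = 915 + 3,185 + 3,326 + 359 = 7,785 (those not working and not actively searching are outside the labor force — including those who want a job but have given up searching).
Civilian working-age population = 15,295 + 7,785 = 23,080.
Unemployment rate = 803 / 15,295 = 5.25%.
Labor force participation rate = 15,295 / 23,080 = 66.27%.

Unemployment rate ≈ 5.25%; labor force participation rate ≈ 66.27%.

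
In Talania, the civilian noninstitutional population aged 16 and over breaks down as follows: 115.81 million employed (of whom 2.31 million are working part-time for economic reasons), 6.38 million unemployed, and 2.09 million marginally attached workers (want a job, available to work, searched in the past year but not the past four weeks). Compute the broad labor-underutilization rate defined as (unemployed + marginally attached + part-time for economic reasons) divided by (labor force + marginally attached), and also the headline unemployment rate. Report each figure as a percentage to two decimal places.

Broad underutilization rate ≈ 8.67%; headline unemployment rate ≈ 5.22%.

Labor force = 115.81 + 6.38 = 122.19 million.
Numerator = 6.38 + 2.09 + 2.31 = 10.78 million.
Denominator = 122.19 + 2.09 = 124.28 million.
Broad rate = 10.78 / 124.28 = 8.67%.
Headline unemployment rate = 6.38 / 122.19 = 5.22%.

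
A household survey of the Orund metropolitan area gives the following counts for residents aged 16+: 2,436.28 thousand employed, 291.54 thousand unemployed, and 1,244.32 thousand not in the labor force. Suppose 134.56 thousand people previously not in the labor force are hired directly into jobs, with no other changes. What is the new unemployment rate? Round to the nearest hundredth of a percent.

Initially, labor force = 2,436.28 + 291.54 = 2,727.82 thousand, so u = 291.54/2,727.82 = 10.69%.
After the change, employed and labor force both rise by 134.56; unemployed unchanged → E = 2,570.84, U = 291.54, labor force = 2,862.38 thousand.
New unemployment rate = 291.54 / 2,862.38 = 10.19%.

New unemployment rate ≈ 10.19%.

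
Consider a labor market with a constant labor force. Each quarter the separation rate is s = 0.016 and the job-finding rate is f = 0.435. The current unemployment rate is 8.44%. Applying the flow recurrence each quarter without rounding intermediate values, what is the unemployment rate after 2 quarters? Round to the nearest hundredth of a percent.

Unemployment rate after two quarters ≈ 5.02%.

With a fixed labor force, u_{t+1} = u_t + s·(1−u_t) − f·u_t = u_t·(1−s−f) + s.
Here 1−s−f = 0.549 and s = 0.016.
u_1 = 0.084400 × 0.549 + 0.016 = 0.062336.
u_2 = 0.062336 × 0.549 + 0.016 = 0.050222.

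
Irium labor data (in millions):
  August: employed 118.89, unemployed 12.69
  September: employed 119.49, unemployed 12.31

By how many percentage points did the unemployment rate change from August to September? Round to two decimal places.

August: labor force = 118.89 + 12.69 = 131.58; u = 12.69/131.58 = 9.64%.
September: labor force = 119.49 + 12.31 = 131.80; u = 12.31/131.80 = 9.34%.
Change = 9.34% − 9.64% = −0.30 pp.

The unemployment rate changed by −0.30 percentage points.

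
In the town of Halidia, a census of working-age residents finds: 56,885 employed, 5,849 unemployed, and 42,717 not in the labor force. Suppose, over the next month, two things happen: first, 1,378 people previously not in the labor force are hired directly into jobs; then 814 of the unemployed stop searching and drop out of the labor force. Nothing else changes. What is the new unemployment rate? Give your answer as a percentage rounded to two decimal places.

Initially, labor force = 56,885 + 5,849 = 62,734, so u = 5,849/62,734 = 9.32%.
After the first change, employed and labor force both rise by 1,378; unemployed unchanged → E = 58,263, U = 5,849, labor force = 64,112.
After the second change, unemployed and labor force both fall by 814 → E = 58,263, U = 5,035, labor force = 63,298.
New unemployment rate = 5,035 / 63,298 = 7.95%.

New unemployment rate ≈ 7.95%.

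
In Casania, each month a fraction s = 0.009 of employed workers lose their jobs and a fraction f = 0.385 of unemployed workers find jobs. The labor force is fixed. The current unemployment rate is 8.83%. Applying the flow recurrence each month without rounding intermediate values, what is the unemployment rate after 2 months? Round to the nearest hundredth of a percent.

Unemployment rate after two months ≈ 4.69%.

With a fixed labor force, u_{t+1} = u_t + s·(1−u_t) − f·u_t = u_t·(1−s−f) + s.
Here 1−s−f = 0.606 and s = 0.009.
u_1 = 0.088300 × 0.606 + 0.009 = 0.062510.
u_2 = 0.062510 × 0.606 + 0.009 = 0.046881.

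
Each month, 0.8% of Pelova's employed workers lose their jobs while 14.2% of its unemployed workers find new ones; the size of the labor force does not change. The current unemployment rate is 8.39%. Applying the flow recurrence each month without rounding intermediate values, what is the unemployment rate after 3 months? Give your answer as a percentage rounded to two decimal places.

With a fixed labor force, u_{t+1} = u_t + s·(1−u_t) − f·u_t = u_t·(1−s−f) + s.
Here 1−s−f = 0.850 and s = 0.008.
u_1 = 0.083900 × 0.850 + 0.008 = 0.079315.
u_2 = 0.079315 × 0.850 + 0.008 = 0.075418.
u_3 = 0.075418 × 0.850 + 0.008 = 0.072105.

Unemployment rate after three months ≈ 7.21%.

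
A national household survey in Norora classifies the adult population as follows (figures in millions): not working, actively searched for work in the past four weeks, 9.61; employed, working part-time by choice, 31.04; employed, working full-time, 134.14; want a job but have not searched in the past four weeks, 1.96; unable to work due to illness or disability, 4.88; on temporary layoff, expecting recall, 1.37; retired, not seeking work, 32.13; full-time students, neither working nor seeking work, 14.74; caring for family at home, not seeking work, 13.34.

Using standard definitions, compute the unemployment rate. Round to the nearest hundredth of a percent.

Unemployment rate ≈ 6.23%.

Employed = 31.04 + 134.14 = 165.18 million.
Unemployed = 9.61 + 1.37 = 10.98 million (jobless and actively searching, or on temporary layoff).
Labor force = 165.18 + 10.98 = 176.16 million.
Unemployment rate = 10.98 / 176.16 = 6.23%.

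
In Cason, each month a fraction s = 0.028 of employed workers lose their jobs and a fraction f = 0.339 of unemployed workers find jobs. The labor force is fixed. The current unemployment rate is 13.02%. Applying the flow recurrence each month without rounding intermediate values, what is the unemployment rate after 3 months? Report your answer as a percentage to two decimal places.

Unemployment rate after three months ≈ 9.00%.

With a fixed labor force, u_{t+1} = u_t + s·(1−u_t) − f·u_t = u_t·(1−s−f) + s.
Here 1−s−f = 0.633 and s = 0.028.
u_1 = 0.130200 × 0.633 + 0.028 = 0.110417.
u_2 = 0.110417 × 0.633 + 0.028 = 0.097894.
u_3 = 0.097894 × 0.633 + 0.028 = 0.089967.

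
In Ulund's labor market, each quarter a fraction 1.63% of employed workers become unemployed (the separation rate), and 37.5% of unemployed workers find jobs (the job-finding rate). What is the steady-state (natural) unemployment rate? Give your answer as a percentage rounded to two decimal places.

Steady-state unemployment rate ≈ 4.17%.

At steady state the flows balance: s·E = f·U, so U/(E+U) = s/(s+f).
u* = 1.63 / (1.63 + 37.5) = 1.63 / 39.13 = 4.17%.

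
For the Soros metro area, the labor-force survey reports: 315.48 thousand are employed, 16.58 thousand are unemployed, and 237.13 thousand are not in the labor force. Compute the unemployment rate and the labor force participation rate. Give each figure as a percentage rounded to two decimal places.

Unemployment rate ≈ 4.99%; labor force participation rate ≈ 58.34%.

Labor force = employed + unemployed = 315.48 + 16.58 = 332.06 thousand.
Working-age population = 332.06 + 237.13 = 569.19 thousand.
Unemployment rate = 16.58 / 332.06 = 4.99%.
Labor force participation rate = 332.06 / 569.19 = 58.34%.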